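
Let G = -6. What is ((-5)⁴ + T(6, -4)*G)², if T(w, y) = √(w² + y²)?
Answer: 392497 - 15000*√13 ≈ 3.3841e+5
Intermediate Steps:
((-5)⁴ + T(6, -4)*G)² = ((-5)⁴ + √(6² + (-4)²)*(-6))² = (625 + √(36 + 16)*(-6))² = (625 + √52*(-6))² = (625 + (2*√13)*(-6))² = (625 - 12*√13)²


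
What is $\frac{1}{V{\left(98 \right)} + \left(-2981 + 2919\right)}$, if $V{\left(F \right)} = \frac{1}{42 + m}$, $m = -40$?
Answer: $- \frac{2}{123} \approx -0.01626$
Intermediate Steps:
$V{\left(F \right)} = \frac{1}{2}$ ($V{\left(F \right)} = \frac{1}{42 - 40} = \frac{1}{2}$)
$\frac{1}{V{\left(98 \right)} + \left(-2981 + 2919\right)} = \frac{1}{\frac{1}{2} + \left(-2981 + 2919\right)} = \frac{1}{\frac{1}{2} - 62} = \frac{1}{- \frac{123}{2}} = - \frac{2}{123}$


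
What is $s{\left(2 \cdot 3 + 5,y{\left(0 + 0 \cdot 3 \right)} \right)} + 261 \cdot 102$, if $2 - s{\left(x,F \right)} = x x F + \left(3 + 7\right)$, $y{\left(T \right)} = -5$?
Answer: $27219$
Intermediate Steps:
$s{\left(x,F \right)} = -8 - F x^{2}$ ($s{\left(x,F \right)} = 2 - \left(x x F + \left(3 + 7\right)\right) = 2 - \left(x^{2} F + 10\right) = 2 - \left(F x^{2} + 10\right) = 2 - \left(10 + F x^{2}\right) = -8 - F x^{2}$)
$s{\left(2 \cdot 3 + 5,y{\left(0 + 0 \cdot 3 \right)} \right)} + 261 \cdot 102 = \left(-8 - - 5 \left(2 \cdot 3 + 5\right)^{2}\right) + 261 \cdot 102 = \left(-8 - - 5 \left(6 + 5\right)^{2}\right) + 26622 = \left(-8 - - 5 \cdot 11^{2}\right) + 26622 = \left(-8 - \left(-5\right) 121\right) + 26622 = \left(-8 + 605\right) + 26622 = 597 + 26622 = 27219$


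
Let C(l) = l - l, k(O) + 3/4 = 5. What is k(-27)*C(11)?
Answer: 0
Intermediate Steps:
k(O) = 17/4 (k(O) = -¾ + 5 = 17/4)
C(l) = 0
k(-27)*C(11) = (17/4)*0 = 0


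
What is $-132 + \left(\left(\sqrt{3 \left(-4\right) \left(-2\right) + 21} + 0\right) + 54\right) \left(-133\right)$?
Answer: $-7314 - 399 \sqrt{5} \approx -8206.2$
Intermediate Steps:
$-132 + \left(\left(\sqrt{3 \left(-4\right) \left(-2\right) + 21} + 0\right) + 54\right) \left(-133\right) = -132 + \left(\left(\sqrt{\left(-12\right) \left(-2\right) + 21} + 0\right) + 54\right) \left(-133\right) = -132 + \left(\left(\sqrt{24 + 21} + 0\right) + 54\right) \left(-133\right) = -132 + \left(\left(\sqrt{45} + 0\right) + 54\right) \left(-133\right) = -132 + \left(\left(3 \sqrt{5} + 0\right) + 54\right) \left(-133\right) = -132 + \left(3 \sqrt{5} + 54\right) \left(-133\right) = -132 + \left(54 + 3 \sqrt{5}\right) \left(-133\right) = -132 - \left(7182 + 399 \sqrt{5}\right) = -7314 - 399 \sqrt{5}$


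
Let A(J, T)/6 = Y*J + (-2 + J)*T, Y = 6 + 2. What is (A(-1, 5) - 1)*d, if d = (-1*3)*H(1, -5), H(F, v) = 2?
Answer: 834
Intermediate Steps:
Y = 8
d = -6 (d = -1*3*2 = -3*2 = -6)
A(J, T) = 48*J + 6*T*(-2 + J) (A(J, T) = 6*(8*J + (-2 + J)*T) = 6*(8*J + T*(-2 + J)) = 48*J + 6*T*(-2 + J))
(A(-1, 5) - 1)*d = ((-12*5 + 48*(-1) + 6*(-1)*5) - 1)*(-6) = ((-60 - 48 - 30) - 1)*(-6) = (-138 - 1)*(-6) = -139*(-6) = 834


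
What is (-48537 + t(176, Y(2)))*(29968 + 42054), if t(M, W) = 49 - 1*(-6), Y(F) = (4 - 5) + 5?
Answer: -3491770604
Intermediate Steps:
Y(F) = 4 (Y(F) = -1 + 5 = 4)
t(M, W) = 55 (t(M, W) = 49 + 6 = 55)
(-48537 + t(176, Y(2)))*(29968 + 42054) = (-48537 + 55)*(29968 + 42054) = -48482*72022 = -3491770604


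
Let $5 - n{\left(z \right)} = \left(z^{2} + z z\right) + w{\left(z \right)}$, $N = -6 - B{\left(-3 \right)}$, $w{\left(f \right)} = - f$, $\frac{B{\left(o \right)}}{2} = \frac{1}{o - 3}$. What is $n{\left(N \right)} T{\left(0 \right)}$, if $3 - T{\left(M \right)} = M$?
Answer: $- \frac{584}{3} \approx -194.67$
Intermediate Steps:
$B{\left(o \right)} = \frac{2}{-3 + o}$ ($B{\left(o \right)} = \frac{2}{o - 3} = \frac{2}{-3 + o}$)
$T{\left(M \right)} = 3 - M$
$N = - \frac{17}{3}$ ($N = -6 - \frac{2}{-3 - 3} = -6 - \frac{2}{-6} = -6 - 2 \left(- \frac{1}{6}\right) = -6 - - \frac{1}{3} = -6 + \frac{1}{3} = - \frac{17}{3} \approx -5.6667$)
$n{\left(z \right)} = 5 + z - 2 z^{2}$ ($n{\left(z \right)} = 5 - \left(\left(z^{2} + z z\right) - z\right) = 5 - \left(\left(z^{2} + z^{2}\right) - z\right) = 5 - \left(2 z^{2} - z\right) = 5 - \left(- z + 2 z^{2}\right) = 5 + z - 2 z^{2}$)
$n{\left(N \right)} T{\left(0 \right)} = \left(5 - \frac{17}{3} - 2 \left(- \frac{17}{3}\right)^{2}\right) \left(3 - 0\right) = \left(5 - \frac{17}{3} - \frac{578}{9}\right) \left(3 + 0\right) = \left(5 - \frac{17}{3} - \frac{578}{9}\right) 3 = \left(- \frac{584}{9}\right) 3 = - \frac{584}{3}$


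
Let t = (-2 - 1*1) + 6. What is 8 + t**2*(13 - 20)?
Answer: -55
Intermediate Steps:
t = 3 (t = (-2 - 1) + 6 = -3 + 6 = 3)
8 + t**2*(13 - 20) = 8 + 3**2*(13 - 20) = 8 + 9*(-7) = 8 - 63 = -55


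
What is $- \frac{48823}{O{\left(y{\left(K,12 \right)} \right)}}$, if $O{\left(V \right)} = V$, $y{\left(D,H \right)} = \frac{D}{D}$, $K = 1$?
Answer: $-48823$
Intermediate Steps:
$y{\left(D,H \right)} = 1$
$- \frac{48823}{O{\left(y{\left(K,12 \right)} \right)}} = - \frac{48823}{1} = \left(-48823\right) 1 = -48823$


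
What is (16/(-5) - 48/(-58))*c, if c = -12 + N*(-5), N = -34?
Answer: -54352/145 ≈ -374.84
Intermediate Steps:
c = 158 (c = -12 - 34*(-5) = -12 + 170 = 158)
(16/(-5) - 48/(-58))*c = (16/(-5) - 48/(-58))*158 = (16*(-⅕) - 48*(-1/58))*158 = (-16/5 + 24/29)*158 = -344/145*158 = -54352/145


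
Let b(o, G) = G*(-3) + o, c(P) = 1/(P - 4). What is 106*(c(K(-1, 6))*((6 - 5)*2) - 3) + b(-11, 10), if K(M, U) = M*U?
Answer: -1901/5 ≈ -380.20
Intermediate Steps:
c(P) = 1/(-4 + P)
b(o, G) = o - 3*G (b(o, G) = -3*G + o = o - 3*G)
106*(c(K(-1, 6))*((6 - 5)*2) - 3) + b(-11, 10) = 106*(((6 - 5)*2)/(-4 - 1*6) - 3) + (-11 - 3*10) = 106*((1*2)/(-4 - 6) - 3) + (-11 - 30) = 106*(2/(-10) - 3) - 41 = 106*(-⅒*2 - 3) - 41 = 106*(-⅕ - 3) - 41 = 106*(-16/5) - 41 = -1696/5 - 41 = -1901/5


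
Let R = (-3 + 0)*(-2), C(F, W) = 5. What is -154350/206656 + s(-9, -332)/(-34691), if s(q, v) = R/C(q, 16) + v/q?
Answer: -120654610817/161304824160 ≈ -0.74799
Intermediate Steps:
R = 6 (R = -3*(-2) = 6)
s(q, v) = 6/5 + v/q
-154350/206656 + s(-9, -332)/(-34691) = -154350/206656 + (6/5 - 332/(-9))/(-34691) = -154350*1/206656 + (6/5 - 332*(-⅑))*(-1/34691) = -77175/103328 + (6/5 + 332/9)*(-1/34691) = -77175/103328 + (1714/45)*(-1/34691) = -77175/103328 - 1714/1561095 = -120654610817/161304824160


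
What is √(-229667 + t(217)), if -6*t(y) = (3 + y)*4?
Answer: I*√2068323/3 ≈ 479.39*I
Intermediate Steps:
t(y) = -2 - 2*y/3 (t(y) = -(3 + y)*4/6 = -(12 + 4*y)/6 = -2 - 2*y/3)
√(-229667 + t(217)) = √(-229667 + (-2 - ⅔*217)) = √(-229667 + (-2 - 434/3)) = √(-229667 - 440/3) = √(-689441/3) = I*√2068323/3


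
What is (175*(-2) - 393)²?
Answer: 552049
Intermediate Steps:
(175*(-2) - 393)² = (-350 - 393)² = (-743)² = 552049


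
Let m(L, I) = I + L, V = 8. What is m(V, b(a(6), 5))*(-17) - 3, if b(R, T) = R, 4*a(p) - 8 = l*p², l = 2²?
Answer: -785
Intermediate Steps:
l = 4
a(p) = 2 + p² (a(p) = 2 + (4*p²)/4 = 2 + p²)
m(V, b(a(6), 5))*(-17) - 3 = ((2 + 6²) + 8)*(-17) - 3 = ((2 + 36) + 8)*(-17) - 3 = (38 + 8)*(-17) - 3 = 46*(-17) - 3 = -782 - 3 = -785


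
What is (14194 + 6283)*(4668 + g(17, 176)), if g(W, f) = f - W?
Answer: 98842479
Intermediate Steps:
(14194 + 6283)*(4668 + g(17, 176)) = (14194 + 6283)*(4668 + (176 - 1*17)) = 20477*(4668 + (176 - 17)) = 20477*(4668 + 159) = 20477*4827 = 98842479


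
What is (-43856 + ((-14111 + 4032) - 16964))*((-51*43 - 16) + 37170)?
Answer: -2478699939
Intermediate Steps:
(-43856 + ((-14111 + 4032) - 16964))*((-51*43 - 16) + 37170) = (-43856 + (-10079 - 16964))*((-2193 - 16) + 37170) = (-43856 - 27043)*(-2209 + 37170) = -70899*34961 = -2478699939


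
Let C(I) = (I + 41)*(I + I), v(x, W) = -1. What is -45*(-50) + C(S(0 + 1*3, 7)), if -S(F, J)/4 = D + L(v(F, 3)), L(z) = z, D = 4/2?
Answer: 1954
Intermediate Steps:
D = 2 (D = 4*(½) = 2)
S(F, J) = -4 (S(F, J) = -4*(2 - 1) = -4*1 = -4)
C(I) = 2*I*(41 + I) (C(I) = (41 + I)*(2*I) = 2*I*(41 + I))
-45*(-50) + C(S(0 + 1*3, 7)) = -45*(-50) + 2*(-4)*(41 - 4) = 2250 + 2*(-4)*37 = 2250 - 296 = 1954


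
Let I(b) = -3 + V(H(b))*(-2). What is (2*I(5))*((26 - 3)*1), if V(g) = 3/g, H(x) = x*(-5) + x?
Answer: -621/5 ≈ -124.20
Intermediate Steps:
H(x) = -4*x (H(x) = -5*x + x = -4*x)
I(b) = -3 + 3/(2*b) (I(b) = -3 + (3/((-4*b)))*(-2) = -3 + (3*(-1/(4*b)))*(-2) = -3 - 3/(4*b)*(-2) = -3 + 3/(2*b))
(2*I(5))*((26 - 3)*1) = (2*(-3 + (3/2)/5))*((26 - 3)*1) = (2*(-3 + (3/2)*(1/5)))*(23*1) = (2*(-3 + 3/10))*23 = (2*(-27/10))*23 = -27/5*23 = -621/5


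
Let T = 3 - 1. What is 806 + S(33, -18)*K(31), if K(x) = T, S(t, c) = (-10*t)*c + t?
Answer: 12752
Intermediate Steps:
S(t, c) = t - 10*c*t (S(t, c) = -10*c*t + t = t - 10*c*t)
T = 2
K(x) = 2
806 + S(33, -18)*K(31) = 806 + (33*(1 - 10*(-18)))*2 = 806 + (33*(1 + 180))*2 = 806 + (33*181)*2 = 806 + 5973*2 = 806 + 11946 = 12752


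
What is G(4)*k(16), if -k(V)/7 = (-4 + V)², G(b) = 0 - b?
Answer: 4032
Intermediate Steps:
G(b) = -b
k(V) = -7*(-4 + V)²
G(4)*k(16) = (-1*4)*(-7*(-4 + 16)²) = -(-28)*12² = -(-28)*144 = -4*(-1008) = 4032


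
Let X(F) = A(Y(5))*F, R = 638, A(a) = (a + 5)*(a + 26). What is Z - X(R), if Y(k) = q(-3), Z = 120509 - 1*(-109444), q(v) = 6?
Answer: 5377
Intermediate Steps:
Z = 229953 (Z = 120509 + 109444 = 229953)
Y(k) = 6
A(a) = (5 + a)*(26 + a)
X(F) = 352*F (X(F) = (130 + 6² + 31*6)*F = (130 + 36 + 186)*F = 352*F)
Z - X(R) = 229953 - 352*638 = 229953 - 1*224576 = 229953 - 224576 = 5377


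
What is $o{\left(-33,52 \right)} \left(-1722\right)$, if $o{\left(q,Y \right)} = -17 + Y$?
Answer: $-60270$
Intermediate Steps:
$o{\left(-33,52 \right)} \left(-1722\right) = \left(-17 + 52\right) \left(-1722\right) = 35 \left(-1722\right) = -60270$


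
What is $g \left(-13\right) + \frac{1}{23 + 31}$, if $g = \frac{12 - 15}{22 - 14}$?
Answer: $\frac{1057}{216} \approx 4.8935$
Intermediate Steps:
$g = - \frac{3}{8} \approx -0.375$
$g \left(-13\right) + \frac{1}{23 + 31} = \left(- \frac{3}{8}\right) \left(-13\right) + \frac{1}{23 + 31} = \frac{39}{8} + \frac{1}{54} = \frac{1057}{216}$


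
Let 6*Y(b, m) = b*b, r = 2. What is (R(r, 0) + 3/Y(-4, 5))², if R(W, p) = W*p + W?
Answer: 625/64 ≈ 9.7656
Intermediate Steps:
R(W, p) = W + W*p
Y(b, m) = b²/6 (Y(b, m) = (b*b)/6 = b²/6)
(R(r, 0) + 3/Y(-4, 5))² = (2*(1 + 0) + 3/(((⅙)*(-4)²)))² = (2*1 + 3/(((⅙)*16)))² = (2 + 3/(8/3))² = (2 + 3*(3/8))² = (2 + 9/8)² = (25/8)² = 625/64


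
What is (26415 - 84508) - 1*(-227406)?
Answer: 169313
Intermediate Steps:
(26415 - 84508) - 1*(-227406) = -58093 + 227406 = 169313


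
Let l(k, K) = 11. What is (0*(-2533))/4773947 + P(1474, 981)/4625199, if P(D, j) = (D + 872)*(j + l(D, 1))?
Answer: 775744/1541733 ≈ 0.50316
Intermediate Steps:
P(D, j) = (11 + j)*(872 + D) (P(D, j) = (D + 872)*(j + 11) = (872 + D)*(11 + j) = (11 + j)*(872 + D))
(0*(-2533))/4773947 + P(1474, 981)/4625199 = (0*(-2533))/4773947 + (9592 + 11*1474 + 872*981 + 1474*981)/4625199 = 0*(1/4773947) + (9592 + 16214 + 855432 + 1445994)*(1/4625199) = 0 + 2327232*(1/4625199) = 0 + 775744/1541733 = 775744/1541733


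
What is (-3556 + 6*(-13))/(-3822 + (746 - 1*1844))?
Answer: 1817/2460 ≈ 0.73862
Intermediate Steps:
(-3556 + 6*(-13))/(-3822 + (746 - 1*1844)) = (-3556 - 78)/(-3822 + (746 - 1844)) = -3634/(-3822 - 1098) = -3634/(-4920) = -3634*(-1/4920) = 1817/2460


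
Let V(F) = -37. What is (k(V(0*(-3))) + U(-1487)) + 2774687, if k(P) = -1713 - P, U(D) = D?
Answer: 2771524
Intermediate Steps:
(k(V(0*(-3))) + U(-1487)) + 2774687 = ((-1713 - 1*(-37)) - 1487) + 2774687 = ((-1713 + 37) - 1487) + 2774687 = (-1676 - 1487) + 2774687 = -3163 + 2774687 = 2771524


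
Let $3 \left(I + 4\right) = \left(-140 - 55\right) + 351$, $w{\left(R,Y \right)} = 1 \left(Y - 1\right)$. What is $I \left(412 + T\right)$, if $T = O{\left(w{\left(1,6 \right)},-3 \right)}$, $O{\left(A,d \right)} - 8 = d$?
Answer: $20016$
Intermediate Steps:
$w{\left(R,Y \right)} = -1 + Y$ ($w{\left(R,Y \right)} = 1 \left(-1 + Y\right) = -1 + Y$)
$O{\left(A,d \right)} = 8 + d$
$I = 48$ ($I = -4 + \frac{\left(-140 - 55\right) + 351}{3} = -4 + \frac{-195 + 351}{3} = -4 + \frac{1}{3} \cdot 156 = -4 + 52 = 48$)
$T = 5$ ($T = 8 - 3 = 5$)
$I \left(412 + T\right) = 48 \left(412 + 5\right) = 48 \cdot 417 = 20016$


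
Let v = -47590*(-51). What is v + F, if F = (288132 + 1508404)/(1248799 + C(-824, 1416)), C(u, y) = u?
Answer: 3028949439286/1247975 ≈ 2.4271e+6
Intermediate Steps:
v = 2427090
F = 1796536/1247975 (F = (288132 + 1508404)/(1248799 - 824) = 1796536/1247975 ≈ 1.4396)
v + F = 2427090 + 1796536/1247975 = 3028949439286/1247975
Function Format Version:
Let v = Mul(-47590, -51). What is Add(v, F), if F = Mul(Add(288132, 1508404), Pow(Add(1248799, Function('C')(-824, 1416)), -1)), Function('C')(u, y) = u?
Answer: Rational(3028949439286, 1247975) ≈ 2.4271e+6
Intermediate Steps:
v = 2427090
F = Rational(1796536, 1247975) (F = Mul(Add(288132, 1508404), Pow(Add(1248799, -824), -1)) = Mul(1796536, Pow(1247975, -1)) = Mul(1796536, Rational(1, 1247975)) = Rational(1796536, 1247975) ≈ 1.4396)
Add(v, F) = Add(2427090, Rational(1796536, 1247975)) = Rational(3028949439286, 1247975)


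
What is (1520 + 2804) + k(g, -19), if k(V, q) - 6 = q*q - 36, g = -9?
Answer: 4655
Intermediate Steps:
k(V, q) = -30 + q² (k(V, q) = 6 + (q*q - 36) = 6 + (q² - 36) = 6 + (-36 + q²) = -30 + q²)
(1520 + 2804) + k(g, -19) = (1520 + 2804) + (-30 + (-19)²) = 4324 + (-30 + 361) = 4324 + 331 = 4655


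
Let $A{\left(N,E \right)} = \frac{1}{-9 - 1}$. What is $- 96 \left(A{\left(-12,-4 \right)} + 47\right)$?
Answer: $- \frac{22512}{5} \approx -4502.4$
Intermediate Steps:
$A{\left(N,E \right)} = - \frac{1}{10}$ ($A{\left(N,E \right)} = \frac{1}{-10} = - \frac{1}{10}$)
$- 96 \left(A{\left(-12,-4 \right)} + 47\right) = - 96 \left(- \frac{1}{10} + 47\right) = \left(-96\right) \frac{469}{10} = - \frac{22512}{5}$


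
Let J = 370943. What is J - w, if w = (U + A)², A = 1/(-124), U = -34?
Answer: 5685836479/15376 ≈ 3.6979e+5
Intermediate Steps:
A = -1/124 ≈ -0.0080645
w = 17783089/15376 (w = (-34 - 1/124)² = (-4217/124)² = 17783089/15376 ≈ 1156.5)
J - w = 370943 - 1*17783089/15376 = 370943 - 17783089/15376 = 5685836479/15376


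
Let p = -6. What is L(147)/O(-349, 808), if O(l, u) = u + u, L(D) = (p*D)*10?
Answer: -2205/404 ≈ -5.4579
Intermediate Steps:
L(D) = -60*D (L(D) = -6*D*10 = -60*D)
O(l, u) = 2*u
L(147)/O(-349, 808) = (-60*147)/((2*808)) = -8820/1616 = -8820*1/1616 = -2205/404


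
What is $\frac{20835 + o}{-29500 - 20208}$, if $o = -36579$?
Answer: $\frac{3936}{12427} \approx 0.31673$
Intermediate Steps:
$\frac{20835 + o}{-29500 - 20208} = \frac{20835 - 36579}{-29500 - 20208} = - \frac{15744}{-49708} = \left(-15744\right) \left(- \frac{1}{49708}\right) = \frac{3936}{12427}$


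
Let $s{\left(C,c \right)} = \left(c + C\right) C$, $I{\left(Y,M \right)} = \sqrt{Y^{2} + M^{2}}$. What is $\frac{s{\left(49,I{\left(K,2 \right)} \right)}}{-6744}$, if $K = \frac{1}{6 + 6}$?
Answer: $- \frac{2401}{6744} - \frac{49 \sqrt{577}}{80928} \approx -0.37056$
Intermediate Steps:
$K = \frac{1}{12} \approx 0.083333$
$I{\left(Y,M \right)} = \sqrt{M^{2} + Y^{2}}$
$s{\left(C,c \right)} = C \left(C + c\right)$ ($s{\left(C,c \right)} = \left(C + c\right) C = C \left(C + c\right)$)
$\frac{s{\left(49,I{\left(K,2 \right)} \right)}}{-6744} = \frac{49 \left(49 + \sqrt{2^{2} + \left(\frac{1}{12}\right)^{2}}\right)}{-6744} = 49 \left(49 + \sqrt{4 + \frac{1}{144}}\right) \left(- \frac{1}{6744}\right) = 49 \left(49 + \sqrt{\frac{577}{144}}\right) \left(- \frac{1}{6744}\right) = 49 \left(49 + \frac{\sqrt{577}}{12}\right) \left(- \frac{1}{6744}\right) = \left(2401 + \frac{49 \sqrt{577}}{12}\right) \left(- \frac{1}{6744}\right) = - \frac{2401}{6744} - \frac{49 \sqrt{577}}{80928}$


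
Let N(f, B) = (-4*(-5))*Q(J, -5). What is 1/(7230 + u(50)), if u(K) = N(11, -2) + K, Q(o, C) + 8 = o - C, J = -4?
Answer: 1/7140 ≈ 0.00014006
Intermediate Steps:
Q(o, C) = -8 + o - C (Q(o, C) = -8 + (o - C) = -8 + o - C)
N(f, B) = -140 (N(f, B) = (-4*(-5))*(-8 - 4 - 1*(-5)) = 20*(-8 - 4 + 5) = 20*(-7) = -140)
u(K) = -140 + K
1/(7230 + u(50)) = 1/(7230 + (-140 + 50)) = 1/(7230 - 90) = 1/7140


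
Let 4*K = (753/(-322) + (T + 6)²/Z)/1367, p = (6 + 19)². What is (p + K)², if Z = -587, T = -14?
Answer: 417257710071851544229161/1068181267799216704 ≈ 3.9062e+5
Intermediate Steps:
p = 625 (p = 25² = 625)
K = -462619/1033528552 (K = ((753/(-322) + (-14 + 6)²/(-587))/1367)/4 = ((753*(-1/322) + (-8)²*(-1/587))*(1/1367))/4 = ((-753/322 + 64*(-1/587))*(1/1367))/4 = ((-753/322 - 64/587)*(1/1367))/4 = (-462619/189014*1/1367)/4 = (¼)*(-462619/258382138) = -462619/1033528552 ≈ -0.00044761)
(p + K)² = (625 - 462619/1033528552)² = (645954882381/1033528552)² = 417257710071851544229161/1068181267799216704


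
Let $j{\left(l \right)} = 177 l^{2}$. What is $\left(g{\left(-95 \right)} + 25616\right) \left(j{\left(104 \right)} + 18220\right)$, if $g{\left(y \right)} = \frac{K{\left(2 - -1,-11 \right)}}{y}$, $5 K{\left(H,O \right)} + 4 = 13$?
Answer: $\frac{23515719081332}{475} \approx 4.9507 \cdot 10^{10}$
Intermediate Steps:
$K{\left(H,O \right)} = \frac{9}{5}$ ($K{\left(H,O \right)} = - \frac{4}{5} + \frac{1}{5} \cdot 13 = - \frac{4}{5} + \frac{13}{5} = \frac{9}{5}$)
$g{\left(y \right)} = \frac{9}{5 y}$
$\left(g{\left(-95 \right)} + 25616\right) \left(j{\left(104 \right)} + 18220\right) = \left(\frac{9}{5 \left(-95\right)} + 25616\right) \left(177 \cdot 104^{2} + 18220\right) = \left(\frac{9}{5} \left(- \frac{1}{95}\right) + 25616\right) \left(177 \cdot 10816 + 18220\right) = \left(- \frac{9}{475} + 25616\right) \left(1914432 + 18220\right) = \frac{12167591}{475} \cdot 1932652 = \frac{23515719081332}{475}$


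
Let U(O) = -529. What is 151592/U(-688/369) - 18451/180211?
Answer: -27328306491/95331619 ≈ -286.67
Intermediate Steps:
151592/U(-688/369) - 18451/180211 = 151592/(-529) - 18451/180211 = 151592*(-1/529) - 18451*1/180211 = -151592/529 - 18451/180211 = -27328306491/95331619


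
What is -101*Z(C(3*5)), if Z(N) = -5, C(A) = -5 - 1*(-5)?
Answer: 505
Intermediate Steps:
C(A) = 0 (C(A) = -5 + 5 = 0)
-101*Z(C(3*5)) = -101*(-5) = 505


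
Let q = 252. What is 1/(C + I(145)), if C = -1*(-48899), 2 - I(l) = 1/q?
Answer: 252/12323051 ≈ 2.0449e-5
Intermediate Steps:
I(l) = 503/252 (I(l) = 2 - 1/252 = 503/252)
C = 48899
1/(C + I(145)) = 1/(48899 + 503/252) = 1/(12323051/252) = 252/12323051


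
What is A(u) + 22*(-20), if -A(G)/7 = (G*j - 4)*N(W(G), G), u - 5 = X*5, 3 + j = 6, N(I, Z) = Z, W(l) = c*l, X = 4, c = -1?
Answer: -12865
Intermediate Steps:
W(l) = -l
j = 3 (j = -3 + 6 = 3)
u = 25 (u = 5 + 4*5 = 5 + 20 = 25)
A(G) = -7*G*(-4 + 3*G) (A(G) = -7*(G*3 - 4)*G = -7*(3*G - 4)*G = -7*(-4 + 3*G)*G = -7*G*(-4 + 3*G))
A(u) + 22*(-20) = 7*25*(4 - 3*25) + 22*(-20) = 7*25*(4 - 75) - 440 = 7*25*(-71) - 440 = -12425 - 440 = -12865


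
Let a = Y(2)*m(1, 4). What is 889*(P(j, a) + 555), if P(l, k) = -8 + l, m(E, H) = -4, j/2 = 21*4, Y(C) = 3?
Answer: 635635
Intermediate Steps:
j = 168 (j = 2*(21*4) = 2*84 = 168)
a = -12 (a = 3*(-4) = -12)
889*(P(j, a) + 555) = 889*((-8 + 168) + 555) = 889*(160 + 555) = 889*715 = 635635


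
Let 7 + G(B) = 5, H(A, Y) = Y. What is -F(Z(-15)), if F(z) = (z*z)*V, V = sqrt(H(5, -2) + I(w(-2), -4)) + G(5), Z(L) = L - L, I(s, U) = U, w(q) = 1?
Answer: 0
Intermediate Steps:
G(B) = -2 (G(B) = -7 + 5 = -2)
Z(L) = 0
V = -2 + I*sqrt(6) (V = sqrt(-2 - 4) - 2 = sqrt(-6) - 2 = I*sqrt(6) - 2 = -2 + I*sqrt(6) ≈ -2.0 + 2.4495*I)
F(z) = z**2*(-2 + I*sqrt(6)) (F(z) = (z*z)*(-2 + I*sqrt(6)) = z**2*(-2 + I*sqrt(6)))
-F(Z(-15)) = -0**2*(-2 + I*sqrt(6)) = -0*(-2 + I*sqrt(6)) = -1*0 = 0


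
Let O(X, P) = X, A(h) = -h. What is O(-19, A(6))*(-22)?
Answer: 418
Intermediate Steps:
O(-19, A(6))*(-22) = -19*(-22) = 418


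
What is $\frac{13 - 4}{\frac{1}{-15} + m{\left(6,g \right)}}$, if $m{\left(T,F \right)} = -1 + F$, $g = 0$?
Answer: $- \frac{135}{16} \approx -8.4375$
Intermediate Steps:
$\frac{13 - 4}{\frac{1}{-15} + m{\left(6,g \right)}} = \frac{13 - 4}{\frac{1}{-15} + \left(-1 + 0\right)} = \frac{9}{- \frac{1}{15} - 1} = \frac{9}{- \frac{16}{15}} = 9 \left(- \frac{15}{16}\right) = - \frac{135}{16}$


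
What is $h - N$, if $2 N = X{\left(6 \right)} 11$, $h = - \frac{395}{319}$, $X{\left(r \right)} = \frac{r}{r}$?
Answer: $- \frac{4299}{638} \approx -6.7382$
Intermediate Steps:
$X{\left(r \right)} = 1$
$h = - \frac{395}{319}$ ($h = \left(-395\right) \frac{1}{319} = - \frac{395}{319} \approx -1.2382$)
$N = \frac{11}{2}$ ($N = \frac{1 \cdot 11}{2} = \frac{1}{2} \cdot 11 = \frac{11}{2} \approx 5.5$)
$h - N = - \frac{395}{319} - \frac{11}{2} = - \frac{4299}{638}$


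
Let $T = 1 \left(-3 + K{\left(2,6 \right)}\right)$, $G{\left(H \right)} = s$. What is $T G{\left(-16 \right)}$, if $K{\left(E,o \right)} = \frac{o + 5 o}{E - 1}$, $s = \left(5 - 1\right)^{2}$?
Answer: $528$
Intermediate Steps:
$s = 16$ ($s = 4^{2} = 16$)
$G{\left(H \right)} = 16$
$K{\left(E,o \right)} = \frac{6 o}{-1 + E}$
$T = 33$ ($T = 1 \left(-3 + 6 \cdot 6 \frac{1}{-1 + 2}\right) = 1 \left(-3 + 6 \cdot 6 \cdot 1^{-1}\right) = 1 \left(-3 + 6 \cdot 6 \cdot 1\right) = 1 \left(-3 + 36\right) = 1 \cdot 33 = 33$)
$T G{\left(-16 \right)} = 33 \cdot 16 = 528$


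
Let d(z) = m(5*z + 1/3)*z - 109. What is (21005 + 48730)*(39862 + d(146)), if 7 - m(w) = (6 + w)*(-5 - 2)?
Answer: 55321310135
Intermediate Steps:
m(w) = 49 + 7*w (m(w) = 7 - (6 + w)*(-5 - 2) = 7 - (6 + w)*(-7) = 7 - (-42 - 7*w) = 7 + (42 + 7*w) = 49 + 7*w)
d(z) = -109 + z*(154/3 + 35*z) (d(z) = (49 + 7*(5*z + 1/3))*z - 109 = (49 + 7*(5*z + ⅓))*z - 109 = (49 + 7*(⅓ + 5*z))*z - 109 = (49 + (7/3 + 35*z))*z - 109 = (154/3 + 35*z)*z - 109 = z*(154/3 + 35*z) - 109 = -109 + z*(154/3 + 35*z))
(21005 + 48730)*(39862 + d(146)) = (21005 + 48730)*(39862 + (-109 + (7/3)*146*(22 + 15*146))) = 69735*(39862 + (-109 + (7/3)*146*(22 + 2190))) = 69735*(39862 + (-109 + (7/3)*146*2212)) = 69735*(39862 + (-109 + 2260664/3)) = 69735*(39862 + 2260337/3) = 69735*(2379923/3) = 55321310135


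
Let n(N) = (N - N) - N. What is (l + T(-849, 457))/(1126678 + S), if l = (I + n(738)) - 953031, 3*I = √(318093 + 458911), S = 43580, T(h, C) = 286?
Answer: -953483/1170258 + √194251/1755387 ≈ -0.81451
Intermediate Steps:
n(N) = -N (n(N) = 0 - N = -N)
I = 2*√194251/3 (I = √(318093 + 458911)/3 = √777004/3 = (2*√194251)/3 = 2*√194251/3 ≈ 293.83)
l = -953769 + 2*√194251/3 (l = (2*√194251/3 - 1*738) - 953031 = (2*√194251/3 - 738) - 953031 = (-738 + 2*√194251/3) - 953031 = -953769 + 2*√194251/3 ≈ -9.5348e+5)
(l + T(-849, 457))/(1126678 + S) = ((-953769 + 2*√194251/3) + 286)/(1126678 + 43580) = (-953483 + 2*√194251/3)/1170258 = (-953483 + 2*√194251/3)*(1/1170258) = -953483/1170258 + √194251/1755387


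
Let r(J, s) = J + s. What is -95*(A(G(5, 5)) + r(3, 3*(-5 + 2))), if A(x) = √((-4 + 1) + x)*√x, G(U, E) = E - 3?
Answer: 570 - 95*I*√2 ≈ 570.0 - 134.35*I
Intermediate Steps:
G(U, E) = -3 + E
A(x) = √x*√(-3 + x) (A(x) = √(-3 + x)*√x = √x*√(-3 + x))
-95*(A(G(5, 5)) + r(3, 3*(-5 + 2))) = -95*(√(-3 + 5)*√(-3 + (-3 + 5)) + (3 + 3*(-5 + 2))) = -95*(√2*√(-3 + 2) + (3 + 3*(-3))) = -95*(√2*√(-1) + (3 - 9)) = -95*(√2*I - 6) = -95*(I*√2 - 6) = -95*(-6 + I*√2) = 570 - 95*I*√2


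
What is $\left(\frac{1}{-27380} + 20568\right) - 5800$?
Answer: $\frac{404347839}{27380} \approx 14768.0$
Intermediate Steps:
$\left(\frac{1}{-27380} + 20568\right) - 5800 = \left(- \frac{1}{27380} + 20568\right) - 5800 = \frac{563151839}{27380} - 5800 = \frac{404347839}{27380}$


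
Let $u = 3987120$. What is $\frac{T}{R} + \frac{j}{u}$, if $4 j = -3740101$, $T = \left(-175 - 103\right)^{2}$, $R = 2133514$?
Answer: $- \frac{3373497758297}{17013152679360} \approx -0.19829$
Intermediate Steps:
$T = 77284$ ($T = \left(-278\right)^{2} = 77284$)
$j = - \frac{3740101}{4}$ ($j = \frac{1}{4} \left(-3740101\right) = - \frac{3740101}{4} \approx -9.3503 \cdot 10^{5}$)
$\frac{T}{R} + \frac{j}{u} = \frac{77284}{2133514} - \frac{3740101}{4 \cdot 3987120} = 77284 \cdot \frac{1}{2133514} - \frac{3740101}{15948480} = \frac{38642}{1066757} - \frac{3740101}{15948480} = - \frac{3373497758297}{17013152679360}$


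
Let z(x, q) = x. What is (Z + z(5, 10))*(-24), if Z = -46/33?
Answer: -952/11 ≈ -86.545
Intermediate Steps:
Z = -46/33 (Z = -46*1/33 = -46/33 ≈ -1.3939)
(Z + z(5, 10))*(-24) = (-46/33 + 5)*(-24) = (119/33)*(-24) = -952/11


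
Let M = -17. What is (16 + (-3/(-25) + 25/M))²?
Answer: 38763076/180625 ≈ 214.61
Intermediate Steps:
(16 + (-3/(-25) + 25/M))² = (16 + (-3/(-25) + 25/(-17)))² = (16 + (-3*(-1/25) + 25*(-1/17)))² = (16 + (3/25 - 25/17))² = (16 - 574/425)² = (6226/425)² = 38763076/180625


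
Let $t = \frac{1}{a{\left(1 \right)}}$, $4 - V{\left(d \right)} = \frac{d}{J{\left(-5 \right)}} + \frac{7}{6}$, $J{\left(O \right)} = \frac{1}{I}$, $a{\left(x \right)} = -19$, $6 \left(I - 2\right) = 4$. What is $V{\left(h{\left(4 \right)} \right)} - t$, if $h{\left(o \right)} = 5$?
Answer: $- \frac{397}{38} \approx -10.447$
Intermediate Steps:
$I = \frac{8}{3}$ ($I = 2 + \frac{1}{6} \cdot 4 = 2 + \frac{2}{3} = \frac{8}{3} \approx 2.6667$)
$J{\left(O \right)} = \frac{3}{8}$ ($J{\left(O \right)} = \frac{1}{\frac{8}{3}} = \frac{3}{8}$)
$V{\left(d \right)} = \frac{17}{6} - \frac{8 d}{3}$ ($V{\left(d \right)} = 4 - \left(\frac{d}{\frac{3}{8}} + \frac{7}{6}\right) = 4 - \left(d \frac{8}{3} + 7 \cdot \frac{1}{6}\right) = 4 - \left(\frac{8 d}{3} + \frac{7}{6}\right) = 4 - \left(\frac{7}{6} + \frac{8 d}{3}\right) = \frac{17}{6} - \frac{8 d}{3}$)
$t = - \frac{1}{19}$ ($t = \frac{1}{-19} = - \frac{1}{19} \approx -0.052632$)
$V{\left(h{\left(4 \right)} \right)} - t = \left(\frac{17}{6} - \frac{40}{3}\right) - - \frac{1}{19} = \left(\frac{17}{6} - \frac{40}{3}\right) + \frac{1}{19} = - \frac{21}{2} + \frac{1}{19} = - \frac{397}{38}$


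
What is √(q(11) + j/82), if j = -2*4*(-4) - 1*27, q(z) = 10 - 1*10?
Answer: √410/82 ≈ 0.24693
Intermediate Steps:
q(z) = 0 (q(z) = 10 - 10 = 0)
j = 5 (j = -8*(-4) - 27 = 32 - 27 = 5)
√(q(11) + j/82) = √(0 + 5/82) = √(5/82) = √410/82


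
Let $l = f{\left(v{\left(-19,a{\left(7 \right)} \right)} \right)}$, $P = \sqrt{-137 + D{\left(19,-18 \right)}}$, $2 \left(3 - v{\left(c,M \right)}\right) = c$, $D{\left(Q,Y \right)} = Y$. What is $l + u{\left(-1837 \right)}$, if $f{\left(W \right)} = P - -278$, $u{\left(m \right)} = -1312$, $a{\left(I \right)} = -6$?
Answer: $-1034 + i \sqrt{155} \approx -1034.0 + 12.45 i$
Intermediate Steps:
$v{\left(c,M \right)} = 3 - \frac{c}{2}$
$P = i \sqrt{155}$ ($P = \sqrt{-137 - 18} = \sqrt{-155} = i \sqrt{155} \approx 12.45 i$)
$f{\left(W \right)} = 278 + i \sqrt{155}$ ($f{\left(W \right)} = i \sqrt{155} - -278 = i \sqrt{155} + 278 = 278 + i \sqrt{155}$)
$l = 278 + i \sqrt{155} \approx 278.0 + 12.45 i$
$l + u{\left(-1837 \right)} = \left(278 + i \sqrt{155}\right) - 1312 = -1034 + i \sqrt{155}$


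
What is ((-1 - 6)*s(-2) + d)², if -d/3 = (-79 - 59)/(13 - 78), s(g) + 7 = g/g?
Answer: 5363856/4225 ≈ 1269.6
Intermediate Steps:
s(g) = -6 (s(g) = -7 + g/g = -7 + 1 = -6)
d = -414/65 (d = -3*(-79 - 59)/(13 - 78) = -(-414)/(-65) = -(-414)*(-1)/65 = -3*138/65 = -414/65 ≈ -6.3692)
((-1 - 6)*s(-2) + d)² = ((-1 - 6)*(-6) - 414/65)² = (-7*(-6) - 414/65)² = (42 - 414/65)² = (2316/65)² = 5363856/4225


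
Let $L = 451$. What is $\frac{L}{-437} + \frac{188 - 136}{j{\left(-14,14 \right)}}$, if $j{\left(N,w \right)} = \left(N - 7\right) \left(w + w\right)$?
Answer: $- \frac{71978}{64239} \approx -1.1205$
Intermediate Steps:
$j{\left(N,w \right)} = 2 w \left(-7 + N\right)$ ($j{\left(N,w \right)} = \left(-7 + N\right) 2 w = 2 w \left(-7 + N\right)$)
$\frac{L}{-437} + \frac{188 - 136}{j{\left(-14,14 \right)}} = \frac{451}{-437} + \frac{188 - 136}{2 \cdot 14 \left(-7 - 14\right)} = 451 \left(- \frac{1}{437}\right) + \frac{52}{2 \cdot 14 \left(-21\right)} = - \frac{451}{437} + \frac{52}{-588} = - \frac{451}{437} + 52 \left(- \frac{1}{588}\right) = - \frac{451}{437} - \frac{13}{147} = - \frac{71978}{64239}$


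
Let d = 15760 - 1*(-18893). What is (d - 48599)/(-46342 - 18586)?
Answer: 6973/32464 ≈ 0.21479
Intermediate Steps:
d = 34653 (d = 15760 + 18893 = 34653)
(d - 48599)/(-46342 - 18586) = (34653 - 48599)/(-46342 - 18586) = -13946/(-64928) = -13946*(-1/64928) = 6973/32464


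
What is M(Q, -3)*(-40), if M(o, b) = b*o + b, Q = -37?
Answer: -4320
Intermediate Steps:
M(o, b) = b + b*o
M(Q, -3)*(-40) = -3*(1 - 37)*(-40) = -3*(-36)*(-40) = 108*(-40) = -4320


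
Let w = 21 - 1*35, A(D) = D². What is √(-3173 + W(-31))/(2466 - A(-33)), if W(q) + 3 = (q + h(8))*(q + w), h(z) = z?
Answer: I*√2141/1377 ≈ 0.033603*I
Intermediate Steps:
w = -14 (w = 21 - 35 = -14)
W(q) = -3 + (-14 + q)*(8 + q) (W(q) = -3 + (q + 8)*(q - 14) = -3 + (8 + q)*(-14 + q) = -3 + (-14 + q)*(8 + q))
√(-3173 + W(-31))/(2466 - A(-33)) = √(-3173 + (-115 + (-31)² - 6*(-31)))/(2466 - 1*(-33)²) = √(-3173 + (-115 + 961 + 186))/(2466 - 1*1089) = √(-3173 + 1032)/(2466 - 1089) = √(-2141)/1377 = (I*√2141)*(1/1377) = I*√2141/1377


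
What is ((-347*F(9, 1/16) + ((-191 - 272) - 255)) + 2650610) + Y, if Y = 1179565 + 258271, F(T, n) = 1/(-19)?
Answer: 77667179/19 ≈ 4.0877e+6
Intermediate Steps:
F(T, n) = -1/19
Y = 1437836
((-347*F(9, 1/16) + ((-191 - 272) - 255)) + 2650610) + Y = ((-347*(-1/19) + ((-191 - 272) - 255)) + 2650610) + 1437836 = ((347/19 + (-463 - 255)) + 2650610) + 1437836 = ((347/19 - 718) + 2650610) + 1437836 = (-13295/19 + 2650610) + 1437836 = 50348295/19 + 1437836 = 77667179/19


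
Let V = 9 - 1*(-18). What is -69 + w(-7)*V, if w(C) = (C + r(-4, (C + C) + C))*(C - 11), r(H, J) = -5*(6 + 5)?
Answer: 30063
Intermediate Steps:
r(H, J) = -55 (r(H, J) = -5*11 = -55)
w(C) = (-55 + C)*(-11 + C) (w(C) = (C - 55)*(C - 11) = (-55 + C)*(-11 + C))
V = 27 (V = 9 + 18 = 27)
-69 + w(-7)*V = -69 + (605 + (-7)² - 66*(-7))*27 = -69 + (605 + 49 + 462)*27 = -69 + 1116*27 = -69 + 30132 = 30063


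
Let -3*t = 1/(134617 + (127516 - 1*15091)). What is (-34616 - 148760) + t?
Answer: -135904721377/741126 ≈ -1.8338e+5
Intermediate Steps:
t = -1/741126 (t = -1/(3*(134617 + (127516 - 1*15091))) = -1/(3*(134617 + (127516 - 15091))) = -1/(3*(134617 + 112425)) = -⅓/247042 = -⅓*1/247042 = -1/741126 ≈ -1.3493e-6)
(-34616 - 148760) + t = (-34616 - 148760) - 1/741126 = -183376 - 1/741126 = -135904721377/741126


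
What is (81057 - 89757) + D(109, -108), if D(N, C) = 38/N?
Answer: -948262/109 ≈ -8699.7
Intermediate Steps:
(81057 - 89757) + D(109, -108) = (81057 - 89757) + 38/109 = -8700 + 38*(1/109) = -8700 + 38/109 = -948262/109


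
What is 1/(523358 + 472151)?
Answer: 1/995509 ≈ 1.0045e-6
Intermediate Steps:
1/(523358 + 472151) = 1/995509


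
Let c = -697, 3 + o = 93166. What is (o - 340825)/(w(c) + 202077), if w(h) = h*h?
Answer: -123831/343943 ≈ -0.36003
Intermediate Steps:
o = 93163 (o = -3 + 93166 = 93163)
w(h) = h**2
(o - 340825)/(w(c) + 202077) = (93163 - 340825)/((-697)**2 + 202077) = -247662/(485809 + 202077) = -247662/687886 = -247662*1/687886 = -123831/343943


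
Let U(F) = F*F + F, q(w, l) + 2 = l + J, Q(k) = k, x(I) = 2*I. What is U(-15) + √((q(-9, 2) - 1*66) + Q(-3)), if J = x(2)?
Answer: 210 + I*√65 ≈ 210.0 + 8.0623*I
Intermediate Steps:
J = 4 (J = 2*2 = 4)
q(w, l) = 2 + l (q(w, l) = -2 + (l + 4) = -2 + (4 + l) = 2 + l)
U(F) = F + F² (U(F) = F² + F = F + F²)
U(-15) + √((q(-9, 2) - 1*66) + Q(-3)) = -15*(1 - 15) + √(((2 + 2) - 1*66) - 3) = -15*(-14) + √((4 - 66) - 3) = 210 + √(-62 - 3) = 210 + √(-65) = 210 + I*√65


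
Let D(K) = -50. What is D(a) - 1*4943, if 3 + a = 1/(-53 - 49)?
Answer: -4993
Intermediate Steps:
a = -307/102 (a = -3 + 1/(-53 - 49) = -3 + 1/(-102) = -3 - 1/102 = -307/102 ≈ -3.0098)
D(a) - 1*4943 = -50 - 1*4943 = -50 - 4943 = -4993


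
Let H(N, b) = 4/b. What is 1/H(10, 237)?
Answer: 237/4 ≈ 59.250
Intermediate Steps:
1/H(10, 237) = 1/(4/237) = 237/4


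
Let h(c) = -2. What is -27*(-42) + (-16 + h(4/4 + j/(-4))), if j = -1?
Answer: 1116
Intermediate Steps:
-27*(-42) + (-16 + h(4/4 + j/(-4))) = -27*(-42) + (-16 - 2) = 1134 - 18 = 1116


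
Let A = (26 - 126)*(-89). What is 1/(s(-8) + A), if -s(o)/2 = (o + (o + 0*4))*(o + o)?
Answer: 1/8388 ≈ 0.00011922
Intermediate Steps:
s(o) = -8*o² (s(o) = -2*(o + (o + 0*4))*(o + o) = -2*(o + (o + 0))*2*o = -2*(o + o)*2*o = -2*2*o*2*o = -8*o²)
A = 8900 (A = -100*(-89) = 8900)
1/(s(-8) + A) = 1/(-8*(-8)² + 8900) = 1/(-8*64 + 8900) = 1/(-512 + 8900) = 1/8388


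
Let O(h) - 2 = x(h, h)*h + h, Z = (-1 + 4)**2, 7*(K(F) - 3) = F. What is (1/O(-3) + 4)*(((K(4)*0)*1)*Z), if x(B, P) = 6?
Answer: 0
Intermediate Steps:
K(F) = 3 + F/7
Z = 9 (Z = 3**2 = 9)
O(h) = 2 + 7*h (O(h) = 2 + (6*h + h) = 2 + 7*h)
(1/O(-3) + 4)*(((K(4)*0)*1)*Z) = (1/(2 + 7*(-3)) + 4)*((((3 + (1/7)*4)*0)*1)*9) = (1/(2 - 21) + 4)*((((3 + 4/7)*0)*1)*9) = (1/(-19) + 4)*((((25/7)*0)*1)*9) = (-1/19 + 4)*((0*1)*9) = 75*(0*9)/19 = (75/19)*0 = 0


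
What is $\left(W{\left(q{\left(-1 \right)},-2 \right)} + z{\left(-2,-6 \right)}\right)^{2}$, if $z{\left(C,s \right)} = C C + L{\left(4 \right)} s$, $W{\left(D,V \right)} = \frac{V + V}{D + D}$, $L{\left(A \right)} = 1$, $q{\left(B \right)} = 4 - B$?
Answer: $\frac{144}{25} \approx 5.76$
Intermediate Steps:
$W{\left(D,V \right)} = \frac{V}{D}$ ($W{\left(D,V \right)} = \frac{2 V}{2 D} = 2 V \frac{1}{2 D} = \frac{V}{D}$)
$z{\left(C,s \right)} = s + C^{2}$ ($z{\left(C,s \right)} = C C + 1 s = C^{2} + s = s + C^{2}$)
$\left(W{\left(q{\left(-1 \right)},-2 \right)} + z{\left(-2,-6 \right)}\right)^{2} = \left(- \frac{2}{4 - -1} - \left(6 - \left(-2\right)^{2}\right)\right)^{2} = \left(- \frac{2}{4 + 1} + \left(-6 + 4\right)\right)^{2} = \left(- \frac{2}{5} - 2\right)^{2} = \left(- \frac{12}{5}\right)^{2} = \frac{144}{25}$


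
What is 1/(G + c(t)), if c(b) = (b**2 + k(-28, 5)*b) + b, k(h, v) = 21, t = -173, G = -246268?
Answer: -1/220145 ≈ -4.5425e-6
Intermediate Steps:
c(b) = b**2 + 22*b (c(b) = (b**2 + 21*b) + b = b**2 + 22*b)
1/(G + c(t)) = 1/(-246268 - 173*(22 - 173)) = 1/(-246268 - 173*(-151)) = 1/(-246268 + 26123) = 1/(-220145) = -1/220145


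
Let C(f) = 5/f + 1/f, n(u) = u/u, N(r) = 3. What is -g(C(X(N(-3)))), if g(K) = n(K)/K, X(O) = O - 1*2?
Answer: -⅙ ≈ -0.16667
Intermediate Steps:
X(O) = -2 + O (X(O) = O - 2 = -2 + O)
n(u) = 1
C(f) = 6/f (C(f) = 5/f + 1/f = 6/f)
g(K) = 1/K
-g(C(X(N(-3)))) = -1/(6/(-2 + 3)) = -1/(6/1) = -1/(6*1) = -1/6 = -1*⅙ = -⅙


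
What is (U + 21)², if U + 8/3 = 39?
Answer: 29584/9 ≈ 3287.1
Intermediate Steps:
U = 109/3 (U = -8/3 + 39 = 109/3 ≈ 36.333)
(U + 21)² = (109/3 + 21)² = (172/3)² = 29584/9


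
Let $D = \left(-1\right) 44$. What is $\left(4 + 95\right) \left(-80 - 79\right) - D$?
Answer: $-15697$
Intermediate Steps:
$D = -44$
$\left(4 + 95\right) \left(-80 - 79\right) - D = \left(4 + 95\right) \left(-80 - 79\right) - -44 = 99 \left(-159\right) + 44 = -15741 + 44 = -15697$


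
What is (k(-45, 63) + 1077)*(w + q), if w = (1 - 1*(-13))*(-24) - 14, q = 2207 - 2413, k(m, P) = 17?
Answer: -608264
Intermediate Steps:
q = -206
w = -350 (w = (1 + 13)*(-24) - 14 = 14*(-24) - 14 = -336 - 14 = -350)
(k(-45, 63) + 1077)*(w + q) = (17 + 1077)*(-350 - 206) = 1094*(-556) = -608264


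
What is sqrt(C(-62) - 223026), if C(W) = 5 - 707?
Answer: 4*I*sqrt(13983) ≈ 473.0*I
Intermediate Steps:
C(W) = -702
sqrt(C(-62) - 223026) = sqrt(-702 - 223026) = sqrt(-223728) = 4*I*sqrt(13983)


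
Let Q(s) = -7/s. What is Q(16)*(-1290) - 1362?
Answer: -6381/8 ≈ -797.63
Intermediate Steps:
Q(16)*(-1290) - 1362 = -7/16*(-1290) - 1362 = 4515/8 - 1362 = -6381/8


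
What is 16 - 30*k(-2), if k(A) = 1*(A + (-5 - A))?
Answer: 166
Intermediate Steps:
k(A) = -5 (k(A) = 1*(-5) = -5)
16 - 30*k(-2) = 16 - 30*(-5) = 16 + 150 = 166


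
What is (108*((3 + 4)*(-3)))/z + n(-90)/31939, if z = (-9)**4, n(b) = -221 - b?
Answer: -904903/2587059 ≈ -0.34978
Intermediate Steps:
z = 6561
(108*((3 + 4)*(-3)))/z + n(-90)/31939 = (108*((3 + 4)*(-3)))/6561 + (-221 - 1*(-90))/31939 = (108*(7*(-3)))*(1/6561) + (-221 + 90)*(1/31939) = (108*(-21))*(1/6561) - 131*1/31939 = -2268*1/6561 - 131/31939 = -28/81 - 131/31939 = -904903/2587059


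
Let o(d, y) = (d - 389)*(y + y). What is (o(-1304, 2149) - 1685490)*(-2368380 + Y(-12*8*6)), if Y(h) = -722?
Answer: 21231901600408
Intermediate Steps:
o(d, y) = 2*y*(-389 + d) (o(d, y) = (-389 + d)*(2*y) = 2*y*(-389 + d))
(o(-1304, 2149) - 1685490)*(-2368380 + Y(-12*8*6)) = (2*2149*(-389 - 1304) - 1685490)*(-2368380 - 722) = (2*2149*(-1693) - 1685490)*(-2369102) = (-7276514 - 1685490)*(-2369102) = -8962004*(-2369102) = 21231901600408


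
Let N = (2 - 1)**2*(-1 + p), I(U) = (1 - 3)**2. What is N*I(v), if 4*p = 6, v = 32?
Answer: 2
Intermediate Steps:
p = 3/2 (p = (1/4)*6 = 3/2 ≈ 1.5000)
I(U) = 4 (I(U) = (-2)**2 = 4)
N = 1/2 (N = (2 - 1)**2*(-1 + 3/2) = 1**2*(1/2) = 1*(1/2) = 1/2 ≈ 0.50000)
N*I(v) = (1/2)*4 = 2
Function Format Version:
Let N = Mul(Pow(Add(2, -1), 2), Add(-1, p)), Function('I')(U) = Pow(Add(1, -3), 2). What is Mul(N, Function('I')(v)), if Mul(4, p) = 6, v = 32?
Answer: 2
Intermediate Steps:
p = Rational(3, 2) (p = Mul(Rational(1, 4), 6) = Rational(3, 2) ≈ 1.5000)
Function('I')(U) = 4 (Function('I')(U) = Pow(-2, 2) = 4)
N = Rational(1, 2) (N = Mul(Pow(Add(2, -1), 2), Add(-1, Rational(3, 2))) = Mul(Pow(1, 2), Rational(1, 2)) = Mul(1, Rational(1, 2)) = Rational(1, 2) ≈ 0.50000)
Mul(N, Function('I')(v)) = Mul(Rational(1, 2), 4) = 2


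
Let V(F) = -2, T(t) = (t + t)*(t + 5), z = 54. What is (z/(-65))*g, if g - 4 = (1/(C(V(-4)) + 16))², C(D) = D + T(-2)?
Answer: -459/130 ≈ -3.5308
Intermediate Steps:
T(t) = 2*t*(5 + t) (T(t) = (2*t)*(5 + t) = 2*t*(5 + t))
C(D) = -12 + D (C(D) = D + 2*(-2)*(5 - 2) = D + 2*(-2)*3 = D - 12 = -12 + D)
g = 17/4 (g = 4 + (1/((-12 - 2) + 16))² = 4 + (1/(-14 + 16))² = 4 + (1/2)² = 4 + (½)² = 4 + ¼ = 17/4 ≈ 4.2500)
(z/(-65))*g = (54/(-65))*(17/4) = (54*(-1/65))*(17/4) = -54/65*17/4 = -459/130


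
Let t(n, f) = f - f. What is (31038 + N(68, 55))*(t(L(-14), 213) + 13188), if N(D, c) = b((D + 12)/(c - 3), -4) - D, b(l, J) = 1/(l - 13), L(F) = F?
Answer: 60856250196/149 ≈ 4.0843e+8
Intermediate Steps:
b(l, J) = 1/(-13 + l)
t(n, f) = 0
N(D, c) = 1/(-13 + (12 + D)/(-3 + c)) - D (N(D, c) = 1/(-13 + (D + 12)/(c - 3)) - D = 1/(-13 + (12 + D)/(-3 + c)) - D)
(31038 + N(68, 55))*(t(L(-14), 213) + 13188) = (31038 + (-3 + 55 - 1*68*(51 + 68 - 13*55))/(51 + 68 - 13*55))*(0 + 13188) = (31038 + (-3 + 55 - 1*68*(51 + 68 - 715))/(51 + 68 - 715))*13188 = (31038 + (-3 + 55 - 1*68*(-596))/(-596))*13188 = (31038 - (-3 + 55 + 40528)/596)*13188 = (31038 - 1/596*40580)*13188 = (31038 - 10145/149)*13188 = (4614517/149)*13188 = 60856250196/149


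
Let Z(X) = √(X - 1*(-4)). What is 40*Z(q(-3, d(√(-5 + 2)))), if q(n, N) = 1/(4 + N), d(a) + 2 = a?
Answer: 40*√((9 + 4*I*√3)/(2 + I*√3)) ≈ 82.842 - 2.3895*I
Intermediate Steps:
d(a) = -2 + a
Z(X) = √(4 + X) (Z(X) = √(X + 4) = √(4 + X))
40*Z(q(-3, d(√(-5 + 2)))) = 40*√(4 + 1/(4 + (-2 + √(-5 + 2)))) = 40*√(4 + 1/(4 + (-2 + √(-3)))) = 40*√(4 + 1/(4 + (-2 + I*√3))) = 40*√(4 + 1/(2 + I*√3))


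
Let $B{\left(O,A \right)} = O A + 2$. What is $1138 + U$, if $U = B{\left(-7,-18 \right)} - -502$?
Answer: $1768$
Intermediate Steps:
$B{\left(O,A \right)} = 2 + A O$ ($B{\left(O,A \right)} = A O + 2 = 2 + A O$)
$U = 630$ ($U = \left(2 - -126\right) - -502 = \left(2 + 126\right) + 502 = 128 + 502 = 630$)
$1138 + U = 1138 + 630 = 1768$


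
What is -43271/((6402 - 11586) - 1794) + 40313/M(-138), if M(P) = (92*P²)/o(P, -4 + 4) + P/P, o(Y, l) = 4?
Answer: 19234564637/3056454714 ≈ 6.2931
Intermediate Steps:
M(P) = 1 + 23*P² (M(P) = (92*P²)/4 + P/P = (92*P²)*(¼) + 1 = 23*P² + 1 = 1 + 23*P²)
-43271/((6402 - 11586) - 1794) + 40313/M(-138) = -43271/((6402 - 11586) - 1794) + 40313/(1 + 23*(-138)²) = -43271/(-5184 - 1794) + 40313/(1 + 23*19044) = -43271/(-6978) + 40313/(1 + 438012) = -43271*(-1/6978) + 40313/438013 = 43271/6978 + 40313*(1/438013) = 43271/6978 + 40313/438013 = 19234564637/3056454714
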